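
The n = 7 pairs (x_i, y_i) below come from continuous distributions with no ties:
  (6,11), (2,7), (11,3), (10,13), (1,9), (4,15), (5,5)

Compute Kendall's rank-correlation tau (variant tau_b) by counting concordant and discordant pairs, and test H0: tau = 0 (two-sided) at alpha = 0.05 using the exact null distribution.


Step 1: Enumerate the 21 unordered pairs (i,j) with i<j and classify each by sign(x_j-x_i) * sign(y_j-y_i).
  (1,2):dx=-4,dy=-4->C; (1,3):dx=+5,dy=-8->D; (1,4):dx=+4,dy=+2->C; (1,5):dx=-5,dy=-2->C
  (1,6):dx=-2,dy=+4->D; (1,7):dx=-1,dy=-6->C; (2,3):dx=+9,dy=-4->D; (2,4):dx=+8,dy=+6->C
  (2,5):dx=-1,dy=+2->D; (2,6):dx=+2,dy=+8->C; (2,7):dx=+3,dy=-2->D; (3,4):dx=-1,dy=+10->D
  (3,5):dx=-10,dy=+6->D; (3,6):dx=-7,dy=+12->D; (3,7):dx=-6,dy=+2->D; (4,5):dx=-9,dy=-4->C
  (4,6):dx=-6,dy=+2->D; (4,7):dx=-5,dy=-8->C; (5,6):dx=+3,dy=+6->C; (5,7):dx=+4,dy=-4->D
  (6,7):dx=+1,dy=-10->D
Step 2: C = 9, D = 12, total pairs = 21.
Step 3: tau = (C - D)/(n(n-1)/2) = (9 - 12)/21 = -0.142857.
Step 4: Exact two-sided p-value (enumerate n! = 5040 permutations of y under H0): p = 0.772619.
Step 5: alpha = 0.05. fail to reject H0.

tau_b = -0.1429 (C=9, D=12), p = 0.772619, fail to reject H0.


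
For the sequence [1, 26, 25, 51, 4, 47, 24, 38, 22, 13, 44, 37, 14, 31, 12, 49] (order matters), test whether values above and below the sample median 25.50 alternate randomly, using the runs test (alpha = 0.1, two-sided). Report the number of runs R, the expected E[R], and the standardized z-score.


Step 1: Compute median = 25.50; label A = above, B = below.
Labels in order: BABABABABBAABABA  (n_A = 8, n_B = 8)
Step 2: Count runs R = 14.
Step 3: Under H0 (random ordering), E[R] = 2*n_A*n_B/(n_A+n_B) + 1 = 2*8*8/16 + 1 = 9.0000.
        Var[R] = 2*n_A*n_B*(2*n_A*n_B - n_A - n_B) / ((n_A+n_B)^2 * (n_A+n_B-1)) = 14336/3840 = 3.7333.
        SD[R] = 1.9322.
Step 4: Continuity-corrected z = (R - 0.5 - E[R]) / SD[R] = (14 - 0.5 - 9.0000) / 1.9322 = 2.3290.
Step 5: Two-sided p-value via normal approximation = 2*(1 - Phi(|z|)) = 0.019861.
Step 6: alpha = 0.1. reject H0.

R = 14, z = 2.3290, p = 0.019861, reject H0.


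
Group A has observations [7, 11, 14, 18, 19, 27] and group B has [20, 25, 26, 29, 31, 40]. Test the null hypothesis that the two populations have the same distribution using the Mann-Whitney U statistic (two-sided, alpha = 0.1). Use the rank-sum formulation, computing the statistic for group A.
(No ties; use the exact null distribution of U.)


Step 1: Combine and sort all 12 observations; assign midranks.
sorted (value, group): (7,X), (11,X), (14,X), (18,X), (19,X), (20,Y), (25,Y), (26,Y), (27,X), (29,Y), (31,Y), (40,Y)
ranks: 7->1, 11->2, 14->3, 18->4, 19->5, 20->6, 25->7, 26->8, 27->9, 29->10, 31->11, 40->12
Step 2: Rank sum for X: R1 = 1 + 2 + 3 + 4 + 5 + 9 = 24.
Step 3: U_X = R1 - n1(n1+1)/2 = 24 - 6*7/2 = 24 - 21 = 3.
       U_Y = n1*n2 - U_X = 36 - 3 = 33.
Step 4: No ties, so the exact null distribution of U (based on enumerating the C(12,6) = 924 equally likely rank assignments) gives the two-sided p-value.
Step 5: p-value = 0.015152; compare to alpha = 0.1. reject H0.

U_X = 3, p = 0.015152, reject H0 at alpha = 0.1.


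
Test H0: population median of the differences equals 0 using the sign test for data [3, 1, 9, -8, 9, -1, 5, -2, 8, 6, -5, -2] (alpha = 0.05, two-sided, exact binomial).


Step 1: Discard zero differences. Original n = 12; n_eff = number of nonzero differences = 12.
Nonzero differences (with sign): +3, +1, +9, -8, +9, -1, +5, -2, +8, +6, -5, -2
Step 2: Count signs: positive = 7, negative = 5.
Step 3: Under H0: P(positive) = 0.5, so the number of positives S ~ Bin(12, 0.5).
Step 4: Two-sided exact p-value = sum of Bin(12,0.5) probabilities at or below the observed probability = 0.774414.
Step 5: alpha = 0.05. fail to reject H0.

n_eff = 12, pos = 7, neg = 5, p = 0.774414, fail to reject H0.


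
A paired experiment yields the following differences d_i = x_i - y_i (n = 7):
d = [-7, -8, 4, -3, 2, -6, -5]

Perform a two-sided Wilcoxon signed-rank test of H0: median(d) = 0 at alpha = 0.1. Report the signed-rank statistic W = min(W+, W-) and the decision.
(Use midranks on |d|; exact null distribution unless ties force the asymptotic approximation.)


Step 1: Drop any zero differences (none here) and take |d_i|.
|d| = [7, 8, 4, 3, 2, 6, 5]
Step 2: Midrank |d_i| (ties get averaged ranks).
ranks: |7|->6, |8|->7, |4|->3, |3|->2, |2|->1, |6|->5, |5|->4
Step 3: Attach original signs; sum ranks with positive sign and with negative sign.
W+ = 3 + 1 = 4
W- = 6 + 7 + 2 + 5 + 4 = 24
(Check: W+ + W- = 28 should equal n(n+1)/2 = 28.)
Step 4: Test statistic W = min(W+, W-) = 4.
Step 5: No ties, so the exact null distribution over the 2^7 = 128 sign assignments gives the two-sided p-value = 0.109375.
Step 6: alpha = 0.1. fail to reject H0.

W+ = 4, W- = 24, W = min = 4, p = 0.109375, fail to reject H0.


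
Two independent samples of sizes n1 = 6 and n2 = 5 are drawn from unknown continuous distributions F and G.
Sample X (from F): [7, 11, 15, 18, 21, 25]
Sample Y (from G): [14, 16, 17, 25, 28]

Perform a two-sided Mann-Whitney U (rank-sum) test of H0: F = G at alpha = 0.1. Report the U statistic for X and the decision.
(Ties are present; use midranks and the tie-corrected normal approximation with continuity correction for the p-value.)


Step 1: Combine and sort all 11 observations; assign midranks.
sorted (value, group): (7,X), (11,X), (14,Y), (15,X), (16,Y), (17,Y), (18,X), (21,X), (25,X), (25,Y), (28,Y)
ranks: 7->1, 11->2, 14->3, 15->4, 16->5, 17->6, 18->7, 21->8, 25->9.5, 25->9.5, 28->11
Step 2: Rank sum for X: R1 = 1 + 2 + 4 + 7 + 8 + 9.5 = 31.5.
Step 3: U_X = R1 - n1(n1+1)/2 = 31.5 - 6*7/2 = 31.5 - 21 = 10.5.
       U_Y = n1*n2 - U_X = 30 - 10.5 = 19.5.
Step 4: Ties are present, so use the tie-corrected normal approximation (with continuity correction) for the p-value.
Step 5: p-value = 0.464192; compare to alpha = 0.1. fail to reject H0.

U_X = 10.5, p = 0.464192, fail to reject H0 at alpha = 0.1.


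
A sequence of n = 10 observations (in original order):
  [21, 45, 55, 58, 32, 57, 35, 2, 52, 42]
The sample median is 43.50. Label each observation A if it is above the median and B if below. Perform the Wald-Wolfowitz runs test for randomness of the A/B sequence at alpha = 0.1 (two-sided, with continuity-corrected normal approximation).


Step 1: Compute median = 43.50; label A = above, B = below.
Labels in order: BAAABABBAB  (n_A = 5, n_B = 5)
Step 2: Count runs R = 7.
Step 3: Under H0 (random ordering), E[R] = 2*n_A*n_B/(n_A+n_B) + 1 = 2*5*5/10 + 1 = 6.0000.
        Var[R] = 2*n_A*n_B*(2*n_A*n_B - n_A - n_B) / ((n_A+n_B)^2 * (n_A+n_B-1)) = 2000/900 = 2.2222.
        SD[R] = 1.4907.
Step 4: Continuity-corrected z = (R - 0.5 - E[R]) / SD[R] = (7 - 0.5 - 6.0000) / 1.4907 = 0.3354.
Step 5: Two-sided p-value via normal approximation = 2*(1 - Phi(|z|)) = 0.737316.
Step 6: alpha = 0.1. fail to reject H0.

R = 7, z = 0.3354, p = 0.737316, fail to reject H0.


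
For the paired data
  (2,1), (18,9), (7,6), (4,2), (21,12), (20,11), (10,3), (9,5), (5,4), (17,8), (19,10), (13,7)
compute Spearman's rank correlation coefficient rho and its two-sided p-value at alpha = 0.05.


Step 1: Rank x and y separately (midranks; no ties here).
rank(x): 2->1, 18->9, 7->4, 4->2, 21->12, 20->11, 10->6, 9->5, 5->3, 17->8, 19->10, 13->7
rank(y): 1->1, 9->9, 6->6, 2->2, 12->12, 11->11, 3->3, 5->5, 4->4, 8->8, 10->10, 7->7
Step 2: d_i = R_x(i) - R_y(i); compute d_i^2.
  (1-1)^2=0, (9-9)^2=0, (4-6)^2=4, (2-2)^2=0, (12-12)^2=0, (11-11)^2=0, (6-3)^2=9, (5-5)^2=0, (3-4)^2=1, (8-8)^2=0, (10-10)^2=0, (7-7)^2=0
sum(d^2) = 14.
Step 3: rho = 1 - 6*14 / (12*(12^2 - 1)) = 1 - 84/1716 = 0.951049.
Step 4: Under H0, t = rho * sqrt((n-2)/(1-rho^2)) = 9.7317 ~ t(10).
Step 5: Two-sided p-value from the t-distribution with 10 df = 0.000002.
Step 6: alpha = 0.05. reject H0.

rho = 0.9510, p = 0.000002, reject H0 at alpha = 0.05.


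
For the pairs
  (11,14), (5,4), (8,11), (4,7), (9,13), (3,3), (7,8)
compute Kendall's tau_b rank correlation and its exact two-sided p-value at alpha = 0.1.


Step 1: Enumerate the 21 unordered pairs (i,j) with i<j and classify each by sign(x_j-x_i) * sign(y_j-y_i).
  (1,2):dx=-6,dy=-10->C; (1,3):dx=-3,dy=-3->C; (1,4):dx=-7,dy=-7->C; (1,5):dx=-2,dy=-1->C
  (1,6):dx=-8,dy=-11->C; (1,7):dx=-4,dy=-6->C; (2,3):dx=+3,dy=+7->C; (2,4):dx=-1,dy=+3->D
  (2,5):dx=+4,dy=+9->C; (2,6):dx=-2,dy=-1->C; (2,7):dx=+2,dy=+4->C; (3,4):dx=-4,dy=-4->C
  (3,5):dx=+1,dy=+2->C; (3,6):dx=-5,dy=-8->C; (3,7):dx=-1,dy=-3->C; (4,5):dx=+5,dy=+6->C
  (4,6):dx=-1,dy=-4->C; (4,7):dx=+3,dy=+1->C; (5,6):dx=-6,dy=-10->C; (5,7):dx=-2,dy=-5->C
  (6,7):dx=+4,dy=+5->C
Step 2: C = 20, D = 1, total pairs = 21.
Step 3: tau = (C - D)/(n(n-1)/2) = (20 - 1)/21 = 0.904762.
Step 4: Exact two-sided p-value (enumerate n! = 5040 permutations of y under H0): p = 0.002778.
Step 5: alpha = 0.1. reject H0.

tau_b = 0.9048 (C=20, D=1), p = 0.002778, reject H0.


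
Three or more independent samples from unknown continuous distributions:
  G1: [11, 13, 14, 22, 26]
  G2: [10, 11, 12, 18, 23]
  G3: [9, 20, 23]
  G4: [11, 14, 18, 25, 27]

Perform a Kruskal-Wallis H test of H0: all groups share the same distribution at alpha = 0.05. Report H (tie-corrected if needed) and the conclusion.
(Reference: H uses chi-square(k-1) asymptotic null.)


Step 1: Combine all N = 18 observations and assign midranks.
sorted (value, group, rank): (9,G3,1), (10,G2,2), (11,G1,4), (11,G2,4), (11,G4,4), (12,G2,6), (13,G1,7), (14,G1,8.5), (14,G4,8.5), (18,G2,10.5), (18,G4,10.5), (20,G3,12), (22,G1,13), (23,G2,14.5), (23,G3,14.5), (25,G4,16), (26,G1,17), (27,G4,18)
Step 2: Sum ranks within each group.
R_1 = 49.5 (n_1 = 5)
R_2 = 37 (n_2 = 5)
R_3 = 27.5 (n_3 = 3)
R_4 = 57 (n_4 = 5)
Step 3: H = 12/(N(N+1)) * sum(R_i^2/n_i) - 3(N+1)
     = 12/(18*19) * (49.5^2/5 + 37^2/5 + 27.5^2/3 + 57^2/5) - 3*19
     = 0.035088 * 1665.73 - 57
     = 1.446784.
Step 4: Ties present; correction factor C = 1 - 42/(18^3 - 18) = 0.992776. Corrected H = 1.446784 / 0.992776 = 1.457311.
Step 5: Under H0, H ~ chi^2(3); p-value = 0.692157.
Step 6: alpha = 0.05. fail to reject H0.

H = 1.4573, df = 3, p = 0.692157, fail to reject H0.


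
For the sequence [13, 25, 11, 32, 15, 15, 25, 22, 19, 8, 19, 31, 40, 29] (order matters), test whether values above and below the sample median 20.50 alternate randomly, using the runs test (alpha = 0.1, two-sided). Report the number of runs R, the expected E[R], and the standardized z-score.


Step 1: Compute median = 20.50; label A = above, B = below.
Labels in order: BABABBAABBBAAA  (n_A = 7, n_B = 7)
Step 2: Count runs R = 8.
Step 3: Under H0 (random ordering), E[R] = 2*n_A*n_B/(n_A+n_B) + 1 = 2*7*7/14 + 1 = 8.0000.
        Var[R] = 2*n_A*n_B*(2*n_A*n_B - n_A - n_B) / ((n_A+n_B)^2 * (n_A+n_B-1)) = 8232/2548 = 3.2308.
        SD[R] = 1.7974.
Step 4: R = E[R], so z = 0 with no continuity correction.
Step 5: Two-sided p-value via normal approximation = 2*(1 - Phi(|z|)) = 1.000000.
Step 6: alpha = 0.1. fail to reject H0.

R = 8, z = 0.0000, p = 1.000000, fail to reject H0.


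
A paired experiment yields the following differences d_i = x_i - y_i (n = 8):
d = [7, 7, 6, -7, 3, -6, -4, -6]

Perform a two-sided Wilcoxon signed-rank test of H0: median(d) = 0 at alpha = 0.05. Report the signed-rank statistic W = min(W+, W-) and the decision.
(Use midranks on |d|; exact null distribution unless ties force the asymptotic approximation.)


Step 1: Drop any zero differences (none here) and take |d_i|.
|d| = [7, 7, 6, 7, 3, 6, 4, 6]
Step 2: Midrank |d_i| (ties get averaged ranks).
ranks: |7|->7, |7|->7, |6|->4, |7|->7, |3|->1, |6|->4, |4|->2, |6|->4
Step 3: Attach original signs; sum ranks with positive sign and with negative sign.
W+ = 7 + 7 + 4 + 1 = 19
W- = 7 + 4 + 2 + 4 = 17
(Check: W+ + W- = 36 should equal n(n+1)/2 = 36.)
Step 4: Test statistic W = min(W+, W-) = 17.
Step 5: Ties in |d|, so use the tie-corrected normal approximation.
        E[W] = n(n+1)/4 = 8*9/4 = 18.
        Tie groups: |d|=6 (t=3), |d|=7 (t=3); sum(t^3 - t) = 48.
        Var[W] = n(n+1)(2n+1)/24 - sum(t^3-t)/48 = 1224/24 - 48/48 = 50.
        z = (W - E[W]) / sqrt(Var[W]) = (17 - 18) / 7.0711 = -0.1414.
        Two-sided p = 2*Phi(z) = 0.887537.
Step 6: alpha = 0.05. fail to reject H0.

W+ = 19, W- = 17, W = min = 17, p = 0.887537, fail to reject H0.


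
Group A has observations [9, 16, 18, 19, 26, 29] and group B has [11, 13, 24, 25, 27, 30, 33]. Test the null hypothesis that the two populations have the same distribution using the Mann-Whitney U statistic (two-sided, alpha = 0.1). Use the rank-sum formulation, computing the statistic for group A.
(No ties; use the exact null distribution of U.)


Step 1: Combine and sort all 13 observations; assign midranks.
sorted (value, group): (9,X), (11,Y), (13,Y), (16,X), (18,X), (19,X), (24,Y), (25,Y), (26,X), (27,Y), (29,X), (30,Y), (33,Y)
ranks: 9->1, 11->2, 13->3, 16->4, 18->5, 19->6, 24->7, 25->8, 26->9, 27->10, 29->11, 30->12, 33->13
Step 2: Rank sum for X: R1 = 1 + 4 + 5 + 6 + 9 + 11 = 36.
Step 3: U_X = R1 - n1(n1+1)/2 = 36 - 6*7/2 = 36 - 21 = 15.
       U_Y = n1*n2 - U_X = 42 - 15 = 27.
Step 4: No ties, so the exact null distribution of U (based on enumerating the C(13,6) = 1716 equally likely rank assignments) gives the two-sided p-value.
Step 5: p-value = 0.445221; compare to alpha = 0.1. fail to reject H0.

U_X = 15, p = 0.445221, fail to reject H0 at alpha = 0.1.


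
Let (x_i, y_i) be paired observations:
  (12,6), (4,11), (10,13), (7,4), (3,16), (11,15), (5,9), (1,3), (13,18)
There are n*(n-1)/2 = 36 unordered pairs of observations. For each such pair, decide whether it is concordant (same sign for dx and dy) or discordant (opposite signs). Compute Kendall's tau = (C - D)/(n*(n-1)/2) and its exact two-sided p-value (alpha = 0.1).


Step 1: Enumerate the 36 unordered pairs (i,j) with i<j and classify each by sign(x_j-x_i) * sign(y_j-y_i).
  (1,2):dx=-8,dy=+5->D; (1,3):dx=-2,dy=+7->D; (1,4):dx=-5,dy=-2->C; (1,5):dx=-9,dy=+10->D
  (1,6):dx=-1,dy=+9->D; (1,7):dx=-7,dy=+3->D; (1,8):dx=-11,dy=-3->C; (1,9):dx=+1,dy=+12->C
  (2,3):dx=+6,dy=+2->C; (2,4):dx=+3,dy=-7->D; (2,5):dx=-1,dy=+5->D; (2,6):dx=+7,dy=+4->C
  (2,7):dx=+1,dy=-2->D; (2,8):dx=-3,dy=-8->C; (2,9):dx=+9,dy=+7->C; (3,4):dx=-3,dy=-9->C
  (3,5):dx=-7,dy=+3->D; (3,6):dx=+1,dy=+2->C; (3,7):dx=-5,dy=-4->C; (3,8):dx=-9,dy=-10->C
  (3,9):dx=+3,dy=+5->C; (4,5):dx=-4,dy=+12->D; (4,6):dx=+4,dy=+11->C; (4,7):dx=-2,dy=+5->D
  (4,8):dx=-6,dy=-1->C; (4,9):dx=+6,dy=+14->C; (5,6):dx=+8,dy=-1->D; (5,7):dx=+2,dy=-7->D
  (5,8):dx=-2,dy=-13->C; (5,9):dx=+10,dy=+2->C; (6,7):dx=-6,dy=-6->C; (6,8):dx=-10,dy=-12->C
  (6,9):dx=+2,dy=+3->C; (7,8):dx=-4,dy=-6->C; (7,9):dx=+8,dy=+9->C; (8,9):dx=+12,dy=+15->C
Step 2: C = 23, D = 13, total pairs = 36.
Step 3: tau = (C - D)/(n(n-1)/2) = (23 - 13)/36 = 0.277778.
Step 4: Exact two-sided p-value (enumerate n! = 362880 permutations of y under H0): p = 0.358488.
Step 5: alpha = 0.1. fail to reject H0.

tau_b = 0.2778 (C=23, D=13), p = 0.358488, fail to reject H0.


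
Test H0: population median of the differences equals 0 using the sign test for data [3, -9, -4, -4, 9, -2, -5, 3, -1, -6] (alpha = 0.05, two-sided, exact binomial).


Step 1: Discard zero differences. Original n = 10; n_eff = number of nonzero differences = 10.
Nonzero differences (with sign): +3, -9, -4, -4, +9, -2, -5, +3, -1, -6
Step 2: Count signs: positive = 3, negative = 7.
Step 3: Under H0: P(positive) = 0.5, so the number of positives S ~ Bin(10, 0.5).
Step 4: Two-sided exact p-value = sum of Bin(10,0.5) probabilities at or below the observed probability = 0.343750.
Step 5: alpha = 0.05. fail to reject H0.

n_eff = 10, pos = 3, neg = 7, p = 0.343750, fail to reject H0.


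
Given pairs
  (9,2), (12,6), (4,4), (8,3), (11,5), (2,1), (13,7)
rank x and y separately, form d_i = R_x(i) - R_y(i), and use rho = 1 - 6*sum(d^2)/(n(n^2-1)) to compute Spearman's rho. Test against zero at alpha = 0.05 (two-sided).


Step 1: Rank x and y separately (midranks; no ties here).
rank(x): 9->4, 12->6, 4->2, 8->3, 11->5, 2->1, 13->7
rank(y): 2->2, 6->6, 4->4, 3->3, 5->5, 1->1, 7->7
Step 2: d_i = R_x(i) - R_y(i); compute d_i^2.
  (4-2)^2=4, (6-6)^2=0, (2-4)^2=4, (3-3)^2=0, (5-5)^2=0, (1-1)^2=0, (7-7)^2=0
sum(d^2) = 8.
Step 3: rho = 1 - 6*8 / (7*(7^2 - 1)) = 1 - 48/336 = 0.857143.
Step 4: Under H0, t = rho * sqrt((n-2)/(1-rho^2)) = 3.7210 ~ t(5).
Step 5: Two-sided p-value from the t-distribution with 5 df = 0.013697.
Step 6: alpha = 0.05. reject H0.

rho = 0.8571, p = 0.013697, reject H0 at alpha = 0.05.


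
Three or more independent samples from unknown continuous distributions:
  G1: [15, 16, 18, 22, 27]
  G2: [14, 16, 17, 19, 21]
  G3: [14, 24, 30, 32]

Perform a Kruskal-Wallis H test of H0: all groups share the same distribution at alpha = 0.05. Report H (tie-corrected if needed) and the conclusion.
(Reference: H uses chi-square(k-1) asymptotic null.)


Step 1: Combine all N = 14 observations and assign midranks.
sorted (value, group, rank): (14,G2,1.5), (14,G3,1.5), (15,G1,3), (16,G1,4.5), (16,G2,4.5), (17,G2,6), (18,G1,7), (19,G2,8), (21,G2,9), (22,G1,10), (24,G3,11), (27,G1,12), (30,G3,13), (32,G3,14)
Step 2: Sum ranks within each group.
R_1 = 36.5 (n_1 = 5)
R_2 = 29 (n_2 = 5)
R_3 = 39.5 (n_3 = 4)
Step 3: H = 12/(N(N+1)) * sum(R_i^2/n_i) - 3(N+1)
     = 12/(14*15) * (36.5^2/5 + 29^2/5 + 39.5^2/4) - 3*15
     = 0.057143 * 824.712 - 45
     = 2.126429.
Step 4: Ties present; correction factor C = 1 - 12/(14^3 - 14) = 0.995604. Corrected H = 2.126429 / 0.995604 = 2.135817.
Step 5: Under H0, H ~ chi^2(2); p-value = 0.343727.
Step 6: alpha = 0.05. fail to reject H0.

H = 2.1358, df = 2, p = 0.343727, fail to reject H0.


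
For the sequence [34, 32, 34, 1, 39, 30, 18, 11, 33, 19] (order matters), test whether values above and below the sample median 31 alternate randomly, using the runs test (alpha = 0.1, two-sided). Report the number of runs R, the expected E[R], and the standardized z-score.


Step 1: Compute median = 31; label A = above, B = below.
Labels in order: AAABABBBAB  (n_A = 5, n_B = 5)
Step 2: Count runs R = 6.
Step 3: Under H0 (random ordering), E[R] = 2*n_A*n_B/(n_A+n_B) + 1 = 2*5*5/10 + 1 = 6.0000.
        Var[R] = 2*n_A*n_B*(2*n_A*n_B - n_A - n_B) / ((n_A+n_B)^2 * (n_A+n_B-1)) = 2000/900 = 2.2222.
        SD[R] = 1.4907.
Step 4: R = E[R], so z = 0 with no continuity correction.
Step 5: Two-sided p-value via normal approximation = 2*(1 - Phi(|z|)) = 1.000000.
Step 6: alpha = 0.1. fail to reject H0.

R = 6, z = 0.0000, p = 1.000000, fail to reject H0.


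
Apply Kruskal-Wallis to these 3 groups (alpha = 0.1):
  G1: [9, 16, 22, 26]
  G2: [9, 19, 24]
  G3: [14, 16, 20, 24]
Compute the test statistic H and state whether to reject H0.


Step 1: Combine all N = 11 observations and assign midranks.
sorted (value, group, rank): (9,G1,1.5), (9,G2,1.5), (14,G3,3), (16,G1,4.5), (16,G3,4.5), (19,G2,6), (20,G3,7), (22,G1,8), (24,G2,9.5), (24,G3,9.5), (26,G1,11)
Step 2: Sum ranks within each group.
R_1 = 25 (n_1 = 4)
R_2 = 17 (n_2 = 3)
R_3 = 24 (n_3 = 4)
Step 3: H = 12/(N(N+1)) * sum(R_i^2/n_i) - 3(N+1)
     = 12/(11*12) * (25^2/4 + 17^2/3 + 24^2/4) - 3*12
     = 0.090909 * 396.583 - 36
     = 0.053030.
Step 4: Ties present; correction factor C = 1 - 18/(11^3 - 11) = 0.986364. Corrected H = 0.053030 / 0.986364 = 0.053763.
Step 5: Under H0, H ~ chi^2(2); p-value = 0.973476.
Step 6: alpha = 0.1. fail to reject H0.

H = 0.0538, df = 2, p = 0.973476, fail to reject H0.


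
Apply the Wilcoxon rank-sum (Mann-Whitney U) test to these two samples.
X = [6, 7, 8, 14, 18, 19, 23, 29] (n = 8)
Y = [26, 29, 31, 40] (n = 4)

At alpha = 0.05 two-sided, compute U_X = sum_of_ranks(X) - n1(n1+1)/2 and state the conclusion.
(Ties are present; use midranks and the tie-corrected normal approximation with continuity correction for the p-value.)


Step 1: Combine and sort all 12 observations; assign midranks.
sorted (value, group): (6,X), (7,X), (8,X), (14,X), (18,X), (19,X), (23,X), (26,Y), (29,X), (29,Y), (31,Y), (40,Y)
ranks: 6->1, 7->2, 8->3, 14->4, 18->5, 19->6, 23->7, 26->8, 29->9.5, 29->9.5, 31->11, 40->12
Step 2: Rank sum for X: R1 = 1 + 2 + 3 + 4 + 5 + 6 + 7 + 9.5 = 37.5.
Step 3: U_X = R1 - n1(n1+1)/2 = 37.5 - 8*9/2 = 37.5 - 36 = 1.5.
       U_Y = n1*n2 - U_X = 32 - 1.5 = 30.5.
Step 4: Ties are present, so use the tie-corrected normal approximation (with continuity correction) for the p-value.
Step 5: p-value = 0.017221; compare to alpha = 0.05. reject H0.

U_X = 1.5, p = 0.017221, reject H0 at alpha = 0.05.


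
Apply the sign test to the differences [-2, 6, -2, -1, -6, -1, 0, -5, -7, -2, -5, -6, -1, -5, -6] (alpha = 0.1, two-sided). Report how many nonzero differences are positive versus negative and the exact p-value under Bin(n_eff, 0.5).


Step 1: Discard zero differences. Original n = 15; n_eff = number of nonzero differences = 14.
Nonzero differences (with sign): -2, +6, -2, -1, -6, -1, -5, -7, -2, -5, -6, -1, -5, -6
Step 2: Count signs: positive = 1, negative = 13.
Step 3: Under H0: P(positive) = 0.5, so the number of positives S ~ Bin(14, 0.5).
Step 4: Two-sided exact p-value = sum of Bin(14,0.5) probabilities at or below the observed probability = 0.001831.
Step 5: alpha = 0.1. reject H0.

n_eff = 14, pos = 1, neg = 13, p = 0.001831, reject H0.


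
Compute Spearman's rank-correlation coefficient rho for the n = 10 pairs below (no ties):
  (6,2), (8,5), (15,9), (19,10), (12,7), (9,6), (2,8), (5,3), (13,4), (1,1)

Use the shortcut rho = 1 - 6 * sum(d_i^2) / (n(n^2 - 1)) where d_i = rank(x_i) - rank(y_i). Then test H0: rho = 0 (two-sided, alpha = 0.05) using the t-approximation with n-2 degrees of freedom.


Step 1: Rank x and y separately (midranks; no ties here).
rank(x): 6->4, 8->5, 15->9, 19->10, 12->7, 9->6, 2->2, 5->3, 13->8, 1->1
rank(y): 2->2, 5->5, 9->9, 10->10, 7->7, 6->6, 8->8, 3->3, 4->4, 1->1
Step 2: d_i = R_x(i) - R_y(i); compute d_i^2.
  (4-2)^2=4, (5-5)^2=0, (9-9)^2=0, (10-10)^2=0, (7-7)^2=0, (6-6)^2=0, (2-8)^2=36, (3-3)^2=0, (8-4)^2=16, (1-1)^2=0
sum(d^2) = 56.
Step 3: rho = 1 - 6*56 / (10*(10^2 - 1)) = 1 - 336/990 = 0.660606.
Step 4: Under H0, t = rho * sqrt((n-2)/(1-rho^2)) = 2.4889 ~ t(8).
Step 5: Two-sided p-value from the t-distribution with 8 df = 0.037588.
Step 6: alpha = 0.05. reject H0.

rho = 0.6606, p = 0.037588, reject H0 at alpha = 0.05.


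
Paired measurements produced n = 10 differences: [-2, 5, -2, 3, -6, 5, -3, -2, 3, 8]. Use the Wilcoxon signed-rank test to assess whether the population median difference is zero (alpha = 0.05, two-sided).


Step 1: Drop any zero differences (none here) and take |d_i|.
|d| = [2, 5, 2, 3, 6, 5, 3, 2, 3, 8]
Step 2: Midrank |d_i| (ties get averaged ranks).
ranks: |2|->2, |5|->7.5, |2|->2, |3|->5, |6|->9, |5|->7.5, |3|->5, |2|->2, |3|->5, |8|->10
Step 3: Attach original signs; sum ranks with positive sign and with negative sign.
W+ = 7.5 + 5 + 7.5 + 5 + 10 = 35
W- = 2 + 2 + 9 + 5 + 2 = 20
(Check: W+ + W- = 55 should equal n(n+1)/2 = 55.)
Step 4: Test statistic W = min(W+, W-) = 20.
Step 5: Ties in |d|, so use the tie-corrected normal approximation.
        E[W] = n(n+1)/4 = 10*11/4 = 27.5.
        Tie groups: |d|=2 (t=3), |d|=3 (t=3), |d|=5 (t=2); sum(t^3 - t) = 54.
        Var[W] = n(n+1)(2n+1)/24 - sum(t^3-t)/48 = 2310/24 - 54/48 = 95.125.
        z = (W - E[W]) / sqrt(Var[W]) = (20 - 27.5) / 9.7532 = -0.7690.
        Two-sided p = 2*Phi(z) = 0.441906.
Step 6: alpha = 0.05. fail to reject H0.

W+ = 35, W- = 20, W = min = 20, p = 0.441906, fail to reject H0.


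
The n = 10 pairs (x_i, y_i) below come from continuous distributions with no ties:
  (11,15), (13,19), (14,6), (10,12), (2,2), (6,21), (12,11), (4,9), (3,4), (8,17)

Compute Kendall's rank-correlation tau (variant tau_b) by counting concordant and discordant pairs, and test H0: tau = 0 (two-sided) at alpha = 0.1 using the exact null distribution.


Step 1: Enumerate the 45 unordered pairs (i,j) with i<j and classify each by sign(x_j-x_i) * sign(y_j-y_i).
  (1,2):dx=+2,dy=+4->C; (1,3):dx=+3,dy=-9->D; (1,4):dx=-1,dy=-3->C; (1,5):dx=-9,dy=-13->C
  (1,6):dx=-5,dy=+6->D; (1,7):dx=+1,dy=-4->D; (1,8):dx=-7,dy=-6->C; (1,9):dx=-8,dy=-11->C
  (1,10):dx=-3,dy=+2->D; (2,3):dx=+1,dy=-13->D; (2,4):dx=-3,dy=-7->C; (2,5):dx=-11,dy=-17->C
  (2,6):dx=-7,dy=+2->D; (2,7):dx=-1,dy=-8->C; (2,8):dx=-9,dy=-10->C; (2,9):dx=-10,dy=-15->C
  (2,10):dx=-5,dy=-2->C; (3,4):dx=-4,dy=+6->D; (3,5):dx=-12,dy=-4->C; (3,6):dx=-8,dy=+15->D
  (3,7):dx=-2,dy=+5->D; (3,8):dx=-10,dy=+3->D; (3,9):dx=-11,dy=-2->C; (3,10):dx=-6,dy=+11->D
  (4,5):dx=-8,dy=-10->C; (4,6):dx=-4,dy=+9->D; (4,7):dx=+2,dy=-1->D; (4,8):dx=-6,dy=-3->C
  (4,9):dx=-7,dy=-8->C; (4,10):dx=-2,dy=+5->D; (5,6):dx=+4,dy=+19->C; (5,7):dx=+10,dy=+9->C
  (5,8):dx=+2,dy=+7->C; (5,9):dx=+1,dy=+2->C; (5,10):dx=+6,dy=+15->C; (6,7):dx=+6,dy=-10->D
  (6,8):dx=-2,dy=-12->C; (6,9):dx=-3,dy=-17->C; (6,10):dx=+2,dy=-4->D; (7,8):dx=-8,dy=-2->C
  (7,9):dx=-9,dy=-7->C; (7,10):dx=-4,dy=+6->D; (8,9):dx=-1,dy=-5->C; (8,10):dx=+4,dy=+8->C
  (9,10):dx=+5,dy=+13->C
Step 2: C = 28, D = 17, total pairs = 45.
Step 3: tau = (C - D)/(n(n-1)/2) = (28 - 17)/45 = 0.244444.
Step 4: Exact two-sided p-value (enumerate n! = 3628800 permutations of y under H0): p = 0.380720.
Step 5: alpha = 0.1. fail to reject H0.

tau_b = 0.2444 (C=28, D=17), p = 0.380720, fail to reject H0.


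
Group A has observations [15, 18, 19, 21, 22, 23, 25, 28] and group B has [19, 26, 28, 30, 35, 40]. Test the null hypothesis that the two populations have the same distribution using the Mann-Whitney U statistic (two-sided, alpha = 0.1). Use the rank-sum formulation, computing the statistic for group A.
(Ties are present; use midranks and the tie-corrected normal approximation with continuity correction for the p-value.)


Step 1: Combine and sort all 14 observations; assign midranks.
sorted (value, group): (15,X), (18,X), (19,X), (19,Y), (21,X), (22,X), (23,X), (25,X), (26,Y), (28,X), (28,Y), (30,Y), (35,Y), (40,Y)
ranks: 15->1, 18->2, 19->3.5, 19->3.5, 21->5, 22->6, 23->7, 25->8, 26->9, 28->10.5, 28->10.5, 30->12, 35->13, 40->14
Step 2: Rank sum for X: R1 = 1 + 2 + 3.5 + 5 + 6 + 7 + 8 + 10.5 = 43.
Step 3: U_X = R1 - n1(n1+1)/2 = 43 - 8*9/2 = 43 - 36 = 7.
       U_Y = n1*n2 - U_X = 48 - 7 = 41.
Step 4: Ties are present, so use the tie-corrected normal approximation (with continuity correction) for the p-value.
Step 5: p-value = 0.032774; compare to alpha = 0.1. reject H0.

U_X = 7, p = 0.032774, reject H0 at alpha = 0.1.


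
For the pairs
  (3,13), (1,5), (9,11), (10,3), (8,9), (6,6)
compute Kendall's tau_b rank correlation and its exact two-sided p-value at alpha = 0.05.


Step 1: Enumerate the 15 unordered pairs (i,j) with i<j and classify each by sign(x_j-x_i) * sign(y_j-y_i).
  (1,2):dx=-2,dy=-8->C; (1,3):dx=+6,dy=-2->D; (1,4):dx=+7,dy=-10->D; (1,5):dx=+5,dy=-4->D
  (1,6):dx=+3,dy=-7->D; (2,3):dx=+8,dy=+6->C; (2,4):dx=+9,dy=-2->D; (2,5):dx=+7,dy=+4->C
  (2,6):dx=+5,dy=+1->C; (3,4):dx=+1,dy=-8->D; (3,5):dx=-1,dy=-2->C; (3,6):dx=-3,dy=-5->C
  (4,5):dx=-2,dy=+6->D; (4,6):dx=-4,dy=+3->D; (5,6):dx=-2,dy=-3->C
Step 2: C = 7, D = 8, total pairs = 15.
Step 3: tau = (C - D)/(n(n-1)/2) = (7 - 8)/15 = -0.066667.
Step 4: Exact two-sided p-value (enumerate n! = 720 permutations of y under H0): p = 1.000000.
Step 5: alpha = 0.05. fail to reject H0.

tau_b = -0.0667 (C=7, D=8), p = 1.000000, fail to reject H0.


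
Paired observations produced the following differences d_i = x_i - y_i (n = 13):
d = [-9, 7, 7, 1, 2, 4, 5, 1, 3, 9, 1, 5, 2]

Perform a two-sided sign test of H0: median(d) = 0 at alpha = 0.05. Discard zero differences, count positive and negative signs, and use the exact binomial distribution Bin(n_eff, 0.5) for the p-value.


Step 1: Discard zero differences. Original n = 13; n_eff = number of nonzero differences = 13.
Nonzero differences (with sign): -9, +7, +7, +1, +2, +4, +5, +1, +3, +9, +1, +5, +2
Step 2: Count signs: positive = 12, negative = 1.
Step 3: Under H0: P(positive) = 0.5, so the number of positives S ~ Bin(13, 0.5).
Step 4: Two-sided exact p-value = sum of Bin(13,0.5) probabilities at or below the observed probability = 0.003418.
Step 5: alpha = 0.05. reject H0.

n_eff = 13, pos = 12, neg = 1, p = 0.003418, reject H0.


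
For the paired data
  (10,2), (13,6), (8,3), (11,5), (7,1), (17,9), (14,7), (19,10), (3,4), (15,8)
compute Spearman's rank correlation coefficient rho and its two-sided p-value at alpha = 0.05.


Step 1: Rank x and y separately (midranks; no ties here).
rank(x): 10->4, 13->6, 8->3, 11->5, 7->2, 17->9, 14->7, 19->10, 3->1, 15->8
rank(y): 2->2, 6->6, 3->3, 5->5, 1->1, 9->9, 7->7, 10->10, 4->4, 8->8
Step 2: d_i = R_x(i) - R_y(i); compute d_i^2.
  (4-2)^2=4, (6-6)^2=0, (3-3)^2=0, (5-5)^2=0, (2-1)^2=1, (9-9)^2=0, (7-7)^2=0, (10-10)^2=0, (1-4)^2=9, (8-8)^2=0
sum(d^2) = 14.
Step 3: rho = 1 - 6*14 / (10*(10^2 - 1)) = 1 - 84/990 = 0.915152.
Step 4: Under H0, t = rho * sqrt((n-2)/(1-rho^2)) = 6.4212 ~ t(8).
Step 5: Two-sided p-value from the t-distribution with 8 df = 0.000204.
Step 6: alpha = 0.05. reject H0.

rho = 0.9152, p = 0.000204, reject H0 at alpha = 0.05.


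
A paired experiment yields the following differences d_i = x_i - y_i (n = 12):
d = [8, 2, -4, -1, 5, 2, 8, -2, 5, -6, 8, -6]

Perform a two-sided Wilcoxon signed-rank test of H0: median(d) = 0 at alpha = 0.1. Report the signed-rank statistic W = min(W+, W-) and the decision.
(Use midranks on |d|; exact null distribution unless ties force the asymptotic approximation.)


Step 1: Drop any zero differences (none here) and take |d_i|.
|d| = [8, 2, 4, 1, 5, 2, 8, 2, 5, 6, 8, 6]
Step 2: Midrank |d_i| (ties get averaged ranks).
ranks: |8|->11, |2|->3, |4|->5, |1|->1, |5|->6.5, |2|->3, |8|->11, |2|->3, |5|->6.5, |6|->8.5, |8|->11, |6|->8.5
Step 3: Attach original signs; sum ranks with positive sign and with negative sign.
W+ = 11 + 3 + 6.5 + 3 + 11 + 6.5 + 11 = 52
W- = 5 + 1 + 3 + 8.5 + 8.5 = 26
(Check: W+ + W- = 78 should equal n(n+1)/2 = 78.)
Step 4: Test statistic W = min(W+, W-) = 26.
Step 5: Ties in |d|, so use the tie-corrected normal approximation.
        E[W] = n(n+1)/4 = 12*13/4 = 39.
        Tie groups: |d|=2 (t=3), |d|=5 (t=2), |d|=6 (t=2), |d|=8 (t=3); sum(t^3 - t) = 60.
        Var[W] = n(n+1)(2n+1)/24 - sum(t^3-t)/48 = 3900/24 - 60/48 = 161.25.
        z = (W - E[W]) / sqrt(Var[W]) = (26 - 39) / 12.6984 = -1.0237.
        Two-sided p = 2*Phi(z) = 0.305954.
Step 6: alpha = 0.1. fail to reject H0.

W+ = 52, W- = 26, W = min = 26, p = 0.305954, fail to reject H0.


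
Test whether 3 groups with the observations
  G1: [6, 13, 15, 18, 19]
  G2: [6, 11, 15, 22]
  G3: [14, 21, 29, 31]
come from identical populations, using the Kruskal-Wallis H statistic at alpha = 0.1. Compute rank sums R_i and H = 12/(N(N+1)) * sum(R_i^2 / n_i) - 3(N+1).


Step 1: Combine all N = 13 observations and assign midranks.
sorted (value, group, rank): (6,G1,1.5), (6,G2,1.5), (11,G2,3), (13,G1,4), (14,G3,5), (15,G1,6.5), (15,G2,6.5), (18,G1,8), (19,G1,9), (21,G3,10), (22,G2,11), (29,G3,12), (31,G3,13)
Step 2: Sum ranks within each group.
R_1 = 29 (n_1 = 5)
R_2 = 22 (n_2 = 4)
R_3 = 40 (n_3 = 4)
Step 3: H = 12/(N(N+1)) * sum(R_i^2/n_i) - 3(N+1)
     = 12/(13*14) * (29^2/5 + 22^2/4 + 40^2/4) - 3*14
     = 0.065934 * 689.2 - 42
     = 3.441758.
Step 4: Ties present; correction factor C = 1 - 12/(13^3 - 13) = 0.994505. Corrected H = 3.441758 / 0.994505 = 3.460773.
Step 5: Under H0, H ~ chi^2(2); p-value = 0.177216.
Step 6: alpha = 0.1. fail to reject H0.

H = 3.4608, df = 2, p = 0.177216, fail to reject H0.


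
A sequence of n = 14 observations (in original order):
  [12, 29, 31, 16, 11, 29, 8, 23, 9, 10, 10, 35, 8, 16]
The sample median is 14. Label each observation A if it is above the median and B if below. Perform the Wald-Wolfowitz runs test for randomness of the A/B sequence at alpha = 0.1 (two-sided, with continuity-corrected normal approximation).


Step 1: Compute median = 14; label A = above, B = below.
Labels in order: BAAABABABBBABA  (n_A = 7, n_B = 7)
Step 2: Count runs R = 10.
Step 3: Under H0 (random ordering), E[R] = 2*n_A*n_B/(n_A+n_B) + 1 = 2*7*7/14 + 1 = 8.0000.
        Var[R] = 2*n_A*n_B*(2*n_A*n_B - n_A - n_B) / ((n_A+n_B)^2 * (n_A+n_B-1)) = 8232/2548 = 3.2308.
        SD[R] = 1.7974.
Step 4: Continuity-corrected z = (R - 0.5 - E[R]) / SD[R] = (10 - 0.5 - 8.0000) / 1.7974 = 0.8345.
Step 5: Two-sided p-value via normal approximation = 2*(1 - Phi(|z|)) = 0.403986.
Step 6: alpha = 0.1. fail to reject H0.

R = 10, z = 0.8345, p = 0.403986, fail to reject H0.


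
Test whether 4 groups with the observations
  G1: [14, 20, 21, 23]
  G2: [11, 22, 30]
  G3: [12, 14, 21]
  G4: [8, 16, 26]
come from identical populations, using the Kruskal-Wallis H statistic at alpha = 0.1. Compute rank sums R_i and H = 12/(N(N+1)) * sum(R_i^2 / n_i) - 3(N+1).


Step 1: Combine all N = 13 observations and assign midranks.
sorted (value, group, rank): (8,G4,1), (11,G2,2), (12,G3,3), (14,G1,4.5), (14,G3,4.5), (16,G4,6), (20,G1,7), (21,G1,8.5), (21,G3,8.5), (22,G2,10), (23,G1,11), (26,G4,12), (30,G2,13)
Step 2: Sum ranks within each group.
R_1 = 31 (n_1 = 4)
R_2 = 25 (n_2 = 3)
R_3 = 16 (n_3 = 3)
R_4 = 19 (n_4 = 3)
Step 3: H = 12/(N(N+1)) * sum(R_i^2/n_i) - 3(N+1)
     = 12/(13*14) * (31^2/4 + 25^2/3 + 16^2/3 + 19^2/3) - 3*14
     = 0.065934 * 654.25 - 42
     = 1.137363.
Step 4: Ties present; correction factor C = 1 - 12/(13^3 - 13) = 0.994505. Corrected H = 1.137363 / 0.994505 = 1.143646.
Step 5: Under H0, H ~ chi^2(3); p-value = 0.766549.
Step 6: alpha = 0.1. fail to reject H0.

H = 1.1436, df = 3, p = 0.766549, fail to reject H0.


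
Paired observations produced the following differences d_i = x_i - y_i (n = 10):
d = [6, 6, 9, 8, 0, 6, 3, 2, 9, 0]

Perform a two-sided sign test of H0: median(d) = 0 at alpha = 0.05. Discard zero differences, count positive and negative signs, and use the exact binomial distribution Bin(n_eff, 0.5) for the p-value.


Step 1: Discard zero differences. Original n = 10; n_eff = number of nonzero differences = 8.
Nonzero differences (with sign): +6, +6, +9, +8, +6, +3, +2, +9
Step 2: Count signs: positive = 8, negative = 0.
Step 3: Under H0: P(positive) = 0.5, so the number of positives S ~ Bin(8, 0.5).
Step 4: Two-sided exact p-value = sum of Bin(8,0.5) probabilities at or below the observed probability = 0.007812.
Step 5: alpha = 0.05. reject H0.

n_eff = 8, pos = 8, neg = 0, p = 0.007812, reject H0.


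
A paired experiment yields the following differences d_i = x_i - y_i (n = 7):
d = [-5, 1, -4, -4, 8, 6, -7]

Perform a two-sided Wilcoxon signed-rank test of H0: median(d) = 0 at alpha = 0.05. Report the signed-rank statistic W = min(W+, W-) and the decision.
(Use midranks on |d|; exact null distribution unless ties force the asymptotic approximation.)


Step 1: Drop any zero differences (none here) and take |d_i|.
|d| = [5, 1, 4, 4, 8, 6, 7]
Step 2: Midrank |d_i| (ties get averaged ranks).
ranks: |5|->4, |1|->1, |4|->2.5, |4|->2.5, |8|->7, |6|->5, |7|->6
Step 3: Attach original signs; sum ranks with positive sign and with negative sign.
W+ = 1 + 7 + 5 = 13
W- = 4 + 2.5 + 2.5 + 6 = 15
(Check: W+ + W- = 28 should equal n(n+1)/2 = 28.)
Step 4: Test statistic W = min(W+, W-) = 13.
Step 5: Ties in |d|, so use the tie-corrected normal approximation.
        E[W] = n(n+1)/4 = 7*8/4 = 14.
        Tie groups: |d|=4 (t=2); sum(t^3 - t) = 6.
        Var[W] = n(n+1)(2n+1)/24 - sum(t^3-t)/48 = 840/24 - 6/48 = 34.875.
        z = (W - E[W]) / sqrt(Var[W]) = (13 - 14) / 5.9055 = -0.1693.
        Two-sided p = 2*Phi(z) = 0.865534.
Step 6: alpha = 0.05. fail to reject H0.

W+ = 13, W- = 15, W = min = 13, p = 0.865534, fail to reject H0.


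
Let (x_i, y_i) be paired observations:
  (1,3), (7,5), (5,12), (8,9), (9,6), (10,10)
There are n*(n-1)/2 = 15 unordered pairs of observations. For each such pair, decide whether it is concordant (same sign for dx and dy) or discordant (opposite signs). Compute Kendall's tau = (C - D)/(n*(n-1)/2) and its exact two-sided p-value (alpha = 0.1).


Step 1: Enumerate the 15 unordered pairs (i,j) with i<j and classify each by sign(x_j-x_i) * sign(y_j-y_i).
  (1,2):dx=+6,dy=+2->C; (1,3):dx=+4,dy=+9->C; (1,4):dx=+7,dy=+6->C; (1,5):dx=+8,dy=+3->C
  (1,6):dx=+9,dy=+7->C; (2,3):dx=-2,dy=+7->D; (2,4):dx=+1,dy=+4->C; (2,5):dx=+2,dy=+1->C
  (2,6):dx=+3,dy=+5->C; (3,4):dx=+3,dy=-3->D; (3,5):dx=+4,dy=-6->D; (3,6):dx=+5,dy=-2->D
  (4,5):dx=+1,dy=-3->D; (4,6):dx=+2,dy=+1->C; (5,6):dx=+1,dy=+4->C
Step 2: C = 10, D = 5, total pairs = 15.
Step 3: tau = (C - D)/(n(n-1)/2) = (10 - 5)/15 = 0.333333.
Step 4: Exact two-sided p-value (enumerate n! = 720 permutations of y under H0): p = 0.469444.
Step 5: alpha = 0.1. fail to reject H0.

tau_b = 0.3333 (C=10, D=5), p = 0.469444, fail to reject H0.


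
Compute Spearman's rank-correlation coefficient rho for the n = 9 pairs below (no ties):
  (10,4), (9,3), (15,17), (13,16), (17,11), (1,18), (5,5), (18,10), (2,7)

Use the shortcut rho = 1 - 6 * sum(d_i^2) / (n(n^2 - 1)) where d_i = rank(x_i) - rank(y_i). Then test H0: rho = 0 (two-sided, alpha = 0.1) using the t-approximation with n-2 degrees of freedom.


Step 1: Rank x and y separately (midranks; no ties here).
rank(x): 10->5, 9->4, 15->7, 13->6, 17->8, 1->1, 5->3, 18->9, 2->2
rank(y): 4->2, 3->1, 17->8, 16->7, 11->6, 18->9, 5->3, 10->5, 7->4
Step 2: d_i = R_x(i) - R_y(i); compute d_i^2.
  (5-2)^2=9, (4-1)^2=9, (7-8)^2=1, (6-7)^2=1, (8-6)^2=4, (1-9)^2=64, (3-3)^2=0, (9-5)^2=16, (2-4)^2=4
sum(d^2) = 108.
Step 3: rho = 1 - 6*108 / (9*(9^2 - 1)) = 1 - 648/720 = 0.100000.
Step 4: Under H0, t = rho * sqrt((n-2)/(1-rho^2)) = 0.2659 ~ t(7).
Step 5: Two-sided p-value from the t-distribution with 7 df = 0.797972.
Step 6: alpha = 0.1. fail to reject H0.

rho = 0.1000, p = 0.797972, fail to reject H0 at alpha = 0.1.


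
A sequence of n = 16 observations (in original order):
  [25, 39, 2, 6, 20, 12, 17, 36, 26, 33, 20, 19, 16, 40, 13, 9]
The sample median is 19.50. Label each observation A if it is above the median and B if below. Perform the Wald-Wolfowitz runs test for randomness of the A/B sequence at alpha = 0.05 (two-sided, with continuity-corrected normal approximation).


Step 1: Compute median = 19.50; label A = above, B = below.
Labels in order: AABBABBAAAABBABB  (n_A = 8, n_B = 8)
Step 2: Count runs R = 8.
Step 3: Under H0 (random ordering), E[R] = 2*n_A*n_B/(n_A+n_B) + 1 = 2*8*8/16 + 1 = 9.0000.
        Var[R] = 2*n_A*n_B*(2*n_A*n_B - n_A - n_B) / ((n_A+n_B)^2 * (n_A+n_B-1)) = 14336/3840 = 3.7333.
        SD[R] = 1.9322.
Step 4: Continuity-corrected z = (R + 0.5 - E[R]) / SD[R] = (8 + 0.5 - 9.0000) / 1.9322 = -0.2588.
Step 5: Two-sided p-value via normal approximation = 2*(1 - Phi(|z|)) = 0.795809.
Step 6: alpha = 0.05. fail to reject H0.

R = 8, z = -0.2588, p = 0.795809, fail to reject H0.


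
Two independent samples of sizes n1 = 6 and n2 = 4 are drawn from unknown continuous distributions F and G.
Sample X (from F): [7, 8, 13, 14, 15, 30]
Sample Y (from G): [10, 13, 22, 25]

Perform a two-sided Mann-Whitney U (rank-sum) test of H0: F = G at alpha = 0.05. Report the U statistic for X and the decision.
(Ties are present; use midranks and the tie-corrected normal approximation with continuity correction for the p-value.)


Step 1: Combine and sort all 10 observations; assign midranks.
sorted (value, group): (7,X), (8,X), (10,Y), (13,X), (13,Y), (14,X), (15,X), (22,Y), (25,Y), (30,X)
ranks: 7->1, 8->2, 10->3, 13->4.5, 13->4.5, 14->6, 15->7, 22->8, 25->9, 30->10
Step 2: Rank sum for X: R1 = 1 + 2 + 4.5 + 6 + 7 + 10 = 30.5.
Step 3: U_X = R1 - n1(n1+1)/2 = 30.5 - 6*7/2 = 30.5 - 21 = 9.5.
       U_Y = n1*n2 - U_X = 24 - 9.5 = 14.5.
Step 4: Ties are present, so use the tie-corrected normal approximation (with continuity correction) for the p-value.
Step 5: p-value = 0.668870; compare to alpha = 0.05. fail to reject H0.

U_X = 9.5, p = 0.668870, fail to reject H0 at alpha = 0.05.


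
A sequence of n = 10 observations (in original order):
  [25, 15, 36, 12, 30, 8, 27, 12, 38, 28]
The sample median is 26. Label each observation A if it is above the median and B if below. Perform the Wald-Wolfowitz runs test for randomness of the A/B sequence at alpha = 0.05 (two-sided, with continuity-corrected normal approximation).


Step 1: Compute median = 26; label A = above, B = below.
Labels in order: BBABABABAA  (n_A = 5, n_B = 5)
Step 2: Count runs R = 8.
Step 3: Under H0 (random ordering), E[R] = 2*n_A*n_B/(n_A+n_B) + 1 = 2*5*5/10 + 1 = 6.0000.
        Var[R] = 2*n_A*n_B*(2*n_A*n_B - n_A - n_B) / ((n_A+n_B)^2 * (n_A+n_B-1)) = 2000/900 = 2.2222.
        SD[R] = 1.4907.
Step 4: Continuity-corrected z = (R - 0.5 - E[R]) / SD[R] = (8 - 0.5 - 6.0000) / 1.4907 = 1.0062.
Step 5: Two-sided p-value via normal approximation = 2*(1 - Phi(|z|)) = 0.314305.
Step 6: alpha = 0.05. fail to reject H0.

R = 8, z = 1.0062, p = 0.314305, fail to reject H0.
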